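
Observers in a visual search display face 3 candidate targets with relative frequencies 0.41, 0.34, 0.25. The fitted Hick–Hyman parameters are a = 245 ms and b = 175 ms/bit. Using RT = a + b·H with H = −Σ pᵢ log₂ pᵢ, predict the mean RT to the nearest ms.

H = 0.41·log₂(1/0.41) + 0.34·log₂(1/0.34) + 0.25·log₂(1/0.25) = 1.5566 bits.
RT = 245 + 175 × 1.5566 = 517.40 ms.

517 ms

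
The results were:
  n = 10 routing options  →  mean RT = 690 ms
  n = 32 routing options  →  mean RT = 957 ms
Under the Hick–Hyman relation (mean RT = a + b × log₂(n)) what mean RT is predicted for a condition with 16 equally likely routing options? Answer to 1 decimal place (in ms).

797.9 ms

With log₂ n on the abscissa the relation is linear; from the two conditions:
  b = (957 − 690) / (log₂ 32 − log₂ 10) = 267 / (5 − 3.3219) = 159.111 ms/bit
  a = 690 − 159.111 × 3.3219 = 161.444 ms
Then RT(16) = 161.444 + 159.111 × log₂ 16 = 161.444 + 159.111 × 4 ≈ 797.889 ms.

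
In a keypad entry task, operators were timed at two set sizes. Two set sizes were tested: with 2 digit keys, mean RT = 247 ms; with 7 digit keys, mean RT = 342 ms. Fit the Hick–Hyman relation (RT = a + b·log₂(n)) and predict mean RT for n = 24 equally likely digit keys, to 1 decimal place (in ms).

Solve the two-equation system in a and b:
  b = (342 − 247) / (log₂ 7 − log₂ 2) = 95 / (2.8074 − 1) = 52.563 ms/bit
  a = 247 − 52.563 × 1 = 194.437 ms
Then RT(24) = 194.437 + 52.563 × log₂ 24 = 194.437 + 52.563 × 4.5850 ≈ 435.436 ms.

435.4 ms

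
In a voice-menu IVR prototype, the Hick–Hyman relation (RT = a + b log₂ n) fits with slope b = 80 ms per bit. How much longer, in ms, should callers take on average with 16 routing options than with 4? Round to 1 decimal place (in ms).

The intercept a cancels: ΔRT = b·(log₂ n₂ − log₂ n₁) = b·log₂(n₂/n₁).
log₂(16) − log₂(4) = log₂(16/4) = log₂(4) = 2.
ΔRT = 80 × 2.0000 = 160.000 ms.

160.0 ms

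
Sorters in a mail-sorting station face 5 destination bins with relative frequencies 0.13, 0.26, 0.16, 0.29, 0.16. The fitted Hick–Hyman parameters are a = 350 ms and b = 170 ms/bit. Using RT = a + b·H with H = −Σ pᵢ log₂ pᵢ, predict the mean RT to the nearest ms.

733 ms

H = 0.13·log₂(1/0.13) + 0.26·log₂(1/0.26) + 0.16·log₂(1/0.16) + 0.29·log₂(1/0.29) + 0.16·log₂(1/0.16) = 2.2519 bits.
RT = 350 + 170 × 2.2519 = 732.82 ms.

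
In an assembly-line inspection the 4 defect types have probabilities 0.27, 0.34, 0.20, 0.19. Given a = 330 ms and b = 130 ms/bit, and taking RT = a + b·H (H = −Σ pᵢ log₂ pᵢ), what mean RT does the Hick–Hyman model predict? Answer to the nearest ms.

585 ms

H = 0.27·log₂(1/0.27) + 0.34·log₂(1/0.34) + 0.20·log₂(1/0.20) + 0.19·log₂(1/0.19) = 1.9588 bits.
RT = 330 + 130 × 1.9588 = 584.64 ms.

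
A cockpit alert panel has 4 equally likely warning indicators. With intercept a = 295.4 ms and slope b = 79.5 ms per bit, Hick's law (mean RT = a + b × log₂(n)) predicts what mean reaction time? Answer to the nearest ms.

454 ms

log₂(4) = 2 bits, so RT = 295.4 + 79.5 × 2 ≈ 454.400 ms.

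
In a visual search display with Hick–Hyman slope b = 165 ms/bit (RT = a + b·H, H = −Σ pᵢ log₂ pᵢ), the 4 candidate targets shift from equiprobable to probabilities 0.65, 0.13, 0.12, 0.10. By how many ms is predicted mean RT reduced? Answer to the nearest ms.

Equiprobable entropy H₀ = log₂ 4 = 2.0000 bits.
Skewed entropy H = −Σ pᵢ log₂ pᵢ = 1.4859 bits.
ΔRT = b·(H₀ − H) = 165 × 0.5141 = 84.83 ms.

85 ms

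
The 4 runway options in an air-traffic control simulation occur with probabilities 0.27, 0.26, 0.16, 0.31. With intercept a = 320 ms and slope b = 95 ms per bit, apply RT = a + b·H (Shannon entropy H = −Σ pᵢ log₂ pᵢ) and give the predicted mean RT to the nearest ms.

506 ms

Entropy contributions −pᵢ log₂ pᵢ: 0.5100, 0.5053, 0.4230, 0.5238; sum H = 1.9621 bits.
RT = a + bH = 320 + 95·1.9621 = 506.40 ms.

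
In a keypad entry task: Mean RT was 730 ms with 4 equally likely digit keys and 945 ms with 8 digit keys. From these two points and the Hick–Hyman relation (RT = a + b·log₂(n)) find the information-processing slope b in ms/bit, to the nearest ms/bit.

215 ms/bit

b = (RT₂ − RT₁)/(log₂ n₂ − log₂ n₁) = (945 − 730)/(3 − 2) = 215 ms/bit.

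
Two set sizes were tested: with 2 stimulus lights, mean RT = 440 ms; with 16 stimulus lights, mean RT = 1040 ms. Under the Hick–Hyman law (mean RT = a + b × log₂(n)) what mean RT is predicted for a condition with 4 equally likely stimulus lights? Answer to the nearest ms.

With log₂ n on the abscissa the relation is linear; from the two conditions:
  b = (1040 − 440) / (log₂ 16 − log₂ 2) = 600 / (4 − 1) = 200 ms/bit
  a = 440 − 200 × 1 = 240 ms
Then RT(4) = 240 + 200 × log₂ 4 = 240 + 200 × 2 ≈ 640.000 ms.

640 ms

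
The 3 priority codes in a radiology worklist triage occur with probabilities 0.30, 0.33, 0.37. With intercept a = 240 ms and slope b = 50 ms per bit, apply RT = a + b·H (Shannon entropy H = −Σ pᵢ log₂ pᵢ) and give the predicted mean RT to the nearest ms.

Entropy contributions −pᵢ log₂ pᵢ: 0.5211, 0.5278, 0.5307; sum H = 1.5796 bits.
RT = a + bH = 240 + 50·1.5796 = 318.98 ms.

319 ms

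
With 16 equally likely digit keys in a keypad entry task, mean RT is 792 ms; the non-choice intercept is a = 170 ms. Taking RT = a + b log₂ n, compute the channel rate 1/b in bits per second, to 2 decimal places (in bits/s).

6.43 bits/s

Choice component = 792 − 170 = 622 ms over log₂(16) = 4 bits.
b = 622 / 4 = 155.500 ms/bit, so 1/b = 6.431 bits/s.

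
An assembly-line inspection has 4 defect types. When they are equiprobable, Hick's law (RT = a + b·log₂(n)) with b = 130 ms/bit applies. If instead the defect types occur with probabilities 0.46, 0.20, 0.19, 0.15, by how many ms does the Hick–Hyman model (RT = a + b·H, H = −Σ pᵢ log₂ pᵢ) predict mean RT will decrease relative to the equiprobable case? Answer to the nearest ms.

The RT saving is b·ΔH. Equiprobable H₀ = log₂(4) = 2.0000 bits; with the given probabilities H = 1.8455 bits.
b·(H₀ − H) = 130 × (2.0000 − 1.8455) = 20.09 ms.

20 ms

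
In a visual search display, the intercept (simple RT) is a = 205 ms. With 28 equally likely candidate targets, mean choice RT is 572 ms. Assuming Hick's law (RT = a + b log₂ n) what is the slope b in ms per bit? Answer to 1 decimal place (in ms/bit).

76.3 ms/bit

28 alternatives carry log₂ 28 = 4.8074 bits; the choice cost is 572 − 205 = 367 ms, so b = 367/4.8074 = 76.341 ms/bit.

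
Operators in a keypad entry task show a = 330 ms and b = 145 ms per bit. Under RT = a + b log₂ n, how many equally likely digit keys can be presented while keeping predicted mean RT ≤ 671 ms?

Information budget: (671 − 330)/145 = 2.3517 bits, so n ≤ 2^2.3517 = 5.104 → at most 5.

5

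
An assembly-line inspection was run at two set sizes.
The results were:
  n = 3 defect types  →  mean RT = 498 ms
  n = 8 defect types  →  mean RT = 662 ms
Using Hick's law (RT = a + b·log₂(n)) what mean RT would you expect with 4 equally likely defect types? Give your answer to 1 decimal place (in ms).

With log₂ n on the abscissa the relation is linear; from the two conditions:
  b = (662 − 498) / (log₂ 8 − log₂ 3) = 164 / (3 − 1.5850) = 115.898 ms/bit
  a = 498 − 115.898 × 1.5850 = 314.306 ms
Then RT(4) = 314.306 + 115.898 × log₂ 4 = 314.306 + 115.898 × 2 ≈ 546.102 ms.

546.1 ms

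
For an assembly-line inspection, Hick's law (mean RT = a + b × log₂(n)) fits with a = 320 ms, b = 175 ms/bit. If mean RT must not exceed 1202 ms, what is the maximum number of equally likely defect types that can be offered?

Set 320 + 175·log₂ n ≤ 1202 → log₂ n ≤ (1202 − 320)/175 = 5.0400.
So n ≤ 2^5.0400 = 32.900; the largest integer n is 32.

32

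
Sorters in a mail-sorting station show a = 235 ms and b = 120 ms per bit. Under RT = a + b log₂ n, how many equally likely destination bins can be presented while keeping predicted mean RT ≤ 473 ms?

3

Information budget: (473 − 235)/120 = 1.9833 bits, so n ≤ 2^1.9833 = 3.954 → at most 3.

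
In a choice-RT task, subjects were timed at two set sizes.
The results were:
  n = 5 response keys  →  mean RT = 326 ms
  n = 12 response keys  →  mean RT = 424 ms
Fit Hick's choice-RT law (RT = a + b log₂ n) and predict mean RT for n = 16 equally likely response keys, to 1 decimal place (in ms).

456.2 ms

RT is linear in log₂ n, so two points fix the line:
  b = (424 − 326) / (log₂ 12 − log₂ 5) = 98 / (3.5850 − 2.3219) = 77.591 ms/bit
  a = 326 − 77.591 × 2.3219 = 145.839 ms
Then RT(16) = 145.839 + 77.591 × log₂ 16 = 145.839 + 77.591 × 4 ≈ 456.203 ms.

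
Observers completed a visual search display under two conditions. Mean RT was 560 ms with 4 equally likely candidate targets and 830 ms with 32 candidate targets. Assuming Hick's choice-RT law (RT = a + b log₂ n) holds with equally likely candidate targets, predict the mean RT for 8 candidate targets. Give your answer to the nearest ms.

Fit slope and intercept:
  b = (830 − 560) / (log₂ 32 − log₂ 4) = 270 / (5 − 2) = 90 ms/bit
  a = 560 − 90 × 2 = 380 ms
Then RT(8) = 380 + 90 × log₂ 8 = 380 + 90 × 3 ≈ 650.000 ms.

650 ms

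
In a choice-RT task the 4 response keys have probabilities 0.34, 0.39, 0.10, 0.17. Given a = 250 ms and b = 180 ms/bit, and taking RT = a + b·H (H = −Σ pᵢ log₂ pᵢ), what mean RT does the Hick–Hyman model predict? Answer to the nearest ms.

579 ms

Entropy contributions −pᵢ log₂ pᵢ: 0.5292, 0.5298, 0.3322, 0.4346; sum H = 1.8258 bits.
RT = a + bH = 250 + 180·1.8258 = 578.64 ms.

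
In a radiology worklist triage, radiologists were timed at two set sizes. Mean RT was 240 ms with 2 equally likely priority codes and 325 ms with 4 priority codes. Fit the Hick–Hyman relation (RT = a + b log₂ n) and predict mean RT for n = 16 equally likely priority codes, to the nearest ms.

Solve the two-equation system in a and b:
  b = (325 − 240) / (log₂ 4 − log₂ 2) = 85 / (2 − 1) = 85 ms/bit
  a = 240 − 85 × 1 = 155 ms
Then RT(16) = 155 + 85 × log₂ 16 = 155 + 85 × 4 ≈ 495.000 ms.

495 ms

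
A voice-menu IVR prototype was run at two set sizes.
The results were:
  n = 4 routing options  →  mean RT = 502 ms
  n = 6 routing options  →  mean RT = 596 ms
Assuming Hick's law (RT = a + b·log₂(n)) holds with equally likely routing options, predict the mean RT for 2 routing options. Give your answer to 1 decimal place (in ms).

341.3 ms

RT is linear in log₂ n, so two points fix the line:
  b = (596 − 502) / (log₂ 6 − log₂ 4) = 94 / (2.5850 − 2) = 160.694 ms/bit
  a = 502 − 160.694 × 2 = 180.612 ms
Then RT(2) = 180.612 + 160.694 × log₂ 2 = 180.612 + 160.694 × 1 ≈ 341.306 ms.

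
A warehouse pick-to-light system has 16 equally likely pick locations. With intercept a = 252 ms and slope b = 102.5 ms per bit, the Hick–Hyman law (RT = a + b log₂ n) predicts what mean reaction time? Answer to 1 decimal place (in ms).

662.0 ms

log₂(16) = 4 bits, so RT = 252 + 102.5 × 4 ≈ 662.000 ms.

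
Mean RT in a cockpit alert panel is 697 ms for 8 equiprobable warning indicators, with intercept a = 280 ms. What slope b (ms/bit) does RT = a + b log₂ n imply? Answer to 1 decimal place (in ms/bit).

139.0 ms/bit

log₂(8) = 3 bits.
b = (RT − a)/log₂ n = (697 − 280) / 3 = 139.000 ms/bit.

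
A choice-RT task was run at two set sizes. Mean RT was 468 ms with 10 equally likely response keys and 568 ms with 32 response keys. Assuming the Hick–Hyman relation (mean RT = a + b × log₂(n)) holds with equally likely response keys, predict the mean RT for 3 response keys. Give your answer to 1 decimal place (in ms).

Fit slope and intercept:
  b = (568 − 468) / (log₂ 32 − log₂ 10) = 100 / (5 − 3.3219) = 59.592 ms/bit
  a = 468 − 59.592 × 3.3219 = 270.039 ms
Then RT(3) = 270.039 + 59.592 × log₂ 3 = 270.039 + 59.592 × 1.5850 ≈ 364.490 ms.

364.5 ms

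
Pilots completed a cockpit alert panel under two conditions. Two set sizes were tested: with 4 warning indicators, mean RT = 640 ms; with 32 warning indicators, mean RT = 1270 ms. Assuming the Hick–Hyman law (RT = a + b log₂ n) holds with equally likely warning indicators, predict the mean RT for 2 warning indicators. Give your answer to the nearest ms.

Solve the two-equation system in a and b:
  b = (1270 − 640) / (log₂ 32 − log₂ 4) = 630 / (5 − 2) = 210 ms/bit
  a = 640 − 210 × 2 = 220 ms
Then RT(2) = 220 + 210 × log₂ 2 = 220 + 210 × 1 ≈ 430.000 ms.

430 ms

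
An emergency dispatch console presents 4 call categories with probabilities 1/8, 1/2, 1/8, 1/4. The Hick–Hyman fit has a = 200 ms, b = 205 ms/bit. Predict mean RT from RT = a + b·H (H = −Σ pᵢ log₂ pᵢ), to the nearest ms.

559 ms

Each term −pᵢ log₂ pᵢ: 0.125·3 + 0.5·1 + 0.125·3 + 0.25·2; summed, H = 1.750 bits.
Mean RT = a + bH = 200 + 205·1.750 = 558.75 ms.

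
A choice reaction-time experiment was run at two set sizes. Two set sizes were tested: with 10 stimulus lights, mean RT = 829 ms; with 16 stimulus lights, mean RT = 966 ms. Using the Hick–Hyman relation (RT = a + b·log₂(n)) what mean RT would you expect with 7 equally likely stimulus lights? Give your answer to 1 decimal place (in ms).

RT is linear in log₂ n, so two points fix the line:
  b = (966 − 829) / (log₂ 16 − log₂ 10) = 137 / (4 − 3.3219) = 202.043 ms/bit
  a = 829 − 202.043 × 3.3219 = 157.826 ms
Then RT(7) = 157.826 + 202.043 × log₂ 7 = 157.826 + 202.043 × 2.8074 ≈ 725.034 ms.

725.0 ms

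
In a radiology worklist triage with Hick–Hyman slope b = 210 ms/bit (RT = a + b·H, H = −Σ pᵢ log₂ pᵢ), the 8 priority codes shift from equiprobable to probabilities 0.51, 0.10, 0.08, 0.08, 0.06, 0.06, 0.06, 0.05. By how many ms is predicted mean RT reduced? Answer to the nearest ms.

The RT saving is b·ΔH. Equiprobable H₀ = log₂(8) = 3.0000 bits; with the given probabilities H = 2.3573 bits.
b·(H₀ − H) = 210 × (3.0000 − 2.3573) = 134.96 ms.

135 ms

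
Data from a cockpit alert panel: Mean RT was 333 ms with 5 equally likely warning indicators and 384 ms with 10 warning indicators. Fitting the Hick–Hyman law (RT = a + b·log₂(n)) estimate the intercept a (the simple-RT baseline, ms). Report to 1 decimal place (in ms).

214.6 ms

Slope: b = (384 − 333) / (log₂ 10 − log₂ 5) = 51/1.0000 = 51.000 ms/bit.
Intercept: a = 333 − 51.000·log₂(5) = 214.582 ms.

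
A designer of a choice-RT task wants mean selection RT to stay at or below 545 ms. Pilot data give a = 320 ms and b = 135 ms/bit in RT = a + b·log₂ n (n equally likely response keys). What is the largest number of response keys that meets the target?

Set 320 + 135·log₂ n ≤ 545 → log₂ n ≤ (545 − 320)/135 = 1.6667.
So n ≤ 2^1.6667 = 3.175; the largest integer n is 3.

3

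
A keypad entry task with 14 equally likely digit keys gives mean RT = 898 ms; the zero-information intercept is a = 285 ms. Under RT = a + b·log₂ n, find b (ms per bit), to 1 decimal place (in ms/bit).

161.0 ms/bit

log₂(14) = 3.8074 bits.
b = (RT − a)/log₂ n = (898 − 285) / 3.8074 = 161.004 ms/bit.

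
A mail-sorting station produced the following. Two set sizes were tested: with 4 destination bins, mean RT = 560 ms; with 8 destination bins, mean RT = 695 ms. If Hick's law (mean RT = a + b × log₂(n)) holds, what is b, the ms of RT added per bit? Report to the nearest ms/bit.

135 ms/bit

The slope on a log₂ axis is (695 − 560) / (3 − 2) = 135 ms/bit.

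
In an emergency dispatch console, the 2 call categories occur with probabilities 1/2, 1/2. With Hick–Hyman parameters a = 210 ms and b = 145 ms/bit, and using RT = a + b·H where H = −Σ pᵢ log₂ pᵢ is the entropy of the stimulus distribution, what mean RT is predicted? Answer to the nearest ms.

H = −Σ pᵢ log₂ pᵢ = 0.5·1 + 0.5·1 = 1.000 bits.
RT = 210 + 145 × 1.000 = 355.00 ms.

355 ms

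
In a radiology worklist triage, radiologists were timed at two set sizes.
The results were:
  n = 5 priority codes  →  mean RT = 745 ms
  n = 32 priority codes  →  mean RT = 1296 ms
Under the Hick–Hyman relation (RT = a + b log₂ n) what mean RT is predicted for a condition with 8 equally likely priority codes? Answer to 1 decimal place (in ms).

Solve the two-equation system in a and b:
  b = (1296 − 745) / (log₂ 32 − log₂ 5) = 551 / (5 − 2.3219) = 205.745 ms/bit
  a = 745 − 205.745 × 2.3219 = 267.275 ms
Then RT(8) = 267.275 + 205.745 × log₂ 8 = 267.275 + 205.745 × 3 ≈ 884.510 ms.

884.5 ms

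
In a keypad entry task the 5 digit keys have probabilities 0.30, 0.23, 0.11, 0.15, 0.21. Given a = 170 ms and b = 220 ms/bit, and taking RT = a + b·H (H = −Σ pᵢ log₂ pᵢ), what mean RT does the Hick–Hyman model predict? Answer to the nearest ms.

Entropy contributions −pᵢ log₂ pᵢ: 0.5211, 0.4877, 0.3503, 0.4105, 0.4728; sum H = 2.2424 bits.
RT = a + bH = 170 + 220·2.2424 = 663.33 ms.

663 ms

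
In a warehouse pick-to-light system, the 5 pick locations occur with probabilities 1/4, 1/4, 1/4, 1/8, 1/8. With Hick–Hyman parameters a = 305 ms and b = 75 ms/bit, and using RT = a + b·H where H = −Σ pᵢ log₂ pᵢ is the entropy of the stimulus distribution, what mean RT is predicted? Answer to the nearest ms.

Each term −pᵢ log₂ pᵢ: 0.25·2 + 0.25·2 + 0.25·2 + 0.125·3 + 0.125·3; summed, H = 2.250 bits.
Mean RT = a + bH = 305 + 75·2.250 = 473.75 ms.

474 ms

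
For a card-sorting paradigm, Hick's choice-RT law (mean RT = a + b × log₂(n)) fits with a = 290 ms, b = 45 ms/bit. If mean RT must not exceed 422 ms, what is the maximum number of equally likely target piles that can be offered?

45·log₂ n ≤ 422 − 290 = 132, giving log₂ n ≤ 2.9333 and n ≤ 7.639. The largest whole number is 7.

7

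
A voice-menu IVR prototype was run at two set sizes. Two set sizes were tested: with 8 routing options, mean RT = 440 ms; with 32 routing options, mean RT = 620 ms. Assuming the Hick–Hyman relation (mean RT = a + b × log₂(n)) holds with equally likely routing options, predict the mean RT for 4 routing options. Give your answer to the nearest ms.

350 ms

With log₂ n on the abscissa the relation is linear; from the two conditions:
  b = (620 − 440) / (log₂ 32 − log₂ 8) = 180 / (5 − 3) = 90 ms/bit
  a = 440 − 90 × 3 = 170 ms
Then RT(4) = 170 + 90 × log₂ 4 = 170 + 90 × 2 ≈ 350.000 ms.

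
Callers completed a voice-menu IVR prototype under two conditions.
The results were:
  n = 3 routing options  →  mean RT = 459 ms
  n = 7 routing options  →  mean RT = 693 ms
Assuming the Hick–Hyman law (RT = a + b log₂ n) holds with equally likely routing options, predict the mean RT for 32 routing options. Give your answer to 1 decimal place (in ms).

1112.7 ms

Solve the two-equation system in a and b:
  b = (693 − 459) / (log₂ 7 − log₂ 3) = 234 / (2.8074 − 1.5850) = 191.428 ms/bit
  a = 459 − 191.428 × 1.5850 = 155.594 ms
Then RT(32) = 155.594 + 191.428 × log₂ 32 = 155.594 + 191.428 × 5 ≈ 1112.733 ms.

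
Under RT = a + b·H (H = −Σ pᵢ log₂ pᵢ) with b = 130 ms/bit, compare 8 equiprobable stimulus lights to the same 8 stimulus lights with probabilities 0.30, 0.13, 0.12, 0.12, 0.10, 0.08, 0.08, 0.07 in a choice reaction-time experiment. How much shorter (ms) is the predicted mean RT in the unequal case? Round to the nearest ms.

Equiprobable entropy H₀ = log₂ 8 = 3.0000 bits.
Skewed entropy H = −Σ pᵢ log₂ pᵢ = 2.8216 bits.
ΔRT = b·(H₀ − H) = 130 × 0.1784 = 23.19 ms.

23 ms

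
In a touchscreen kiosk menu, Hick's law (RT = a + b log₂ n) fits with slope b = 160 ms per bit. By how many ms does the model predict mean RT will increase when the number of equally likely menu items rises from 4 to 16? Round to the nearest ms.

The intercept a cancels: ΔRT = b·(log₂ n₂ − log₂ n₁) = b·log₂(n₂/n₁).
log₂(16) − log₂(4) = log₂(16/4) = log₂(4) = 2.
ΔRT = 160 × 2.0000 = 320.000 ms.

320 ms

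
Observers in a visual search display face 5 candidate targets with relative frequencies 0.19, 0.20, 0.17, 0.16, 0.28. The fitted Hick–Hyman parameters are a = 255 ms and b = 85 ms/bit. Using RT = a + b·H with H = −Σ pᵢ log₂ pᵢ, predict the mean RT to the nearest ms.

H = 0.19·log₂(1/0.19) + 0.20·log₂(1/0.20) + 0.17·log₂(1/0.17) + 0.16·log₂(1/0.16) + 0.28·log₂(1/0.28) = 2.2914 bits.
RT = 255 + 85 × 2.2914 = 449.77 ms.

450 ms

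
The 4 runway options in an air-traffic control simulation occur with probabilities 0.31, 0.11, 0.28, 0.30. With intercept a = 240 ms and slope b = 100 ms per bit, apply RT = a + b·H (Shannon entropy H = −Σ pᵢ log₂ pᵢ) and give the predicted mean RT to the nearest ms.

431 ms

Entropy contributions −pᵢ log₂ pᵢ: 0.5238, 0.3503, 0.5142, 0.5211; sum H = 1.9094 bits.
RT = a + bH = 240 + 100·1.9094 = 430.94 ms.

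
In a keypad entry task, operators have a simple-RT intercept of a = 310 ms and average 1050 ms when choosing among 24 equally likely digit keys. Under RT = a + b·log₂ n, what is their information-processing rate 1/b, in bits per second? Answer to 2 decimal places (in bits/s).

b = (1050 − 310)/log₂ 24 = 740/4.5850 = 161.397 ms per bit = 0.16140 s/bit; the reciprocal is 6.196 bits/s.

6.20 bits/s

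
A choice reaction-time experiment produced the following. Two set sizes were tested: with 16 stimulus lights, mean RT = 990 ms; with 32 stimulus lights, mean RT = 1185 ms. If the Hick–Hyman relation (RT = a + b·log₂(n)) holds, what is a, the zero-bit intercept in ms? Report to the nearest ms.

Slope: b = (1185 − 990) / (log₂ 32 − log₂ 16) = 195/1.0000 = 195 ms/bit.
Intercept: a = 990 − 195·log₂(16) = 210.000 ms.

210 ms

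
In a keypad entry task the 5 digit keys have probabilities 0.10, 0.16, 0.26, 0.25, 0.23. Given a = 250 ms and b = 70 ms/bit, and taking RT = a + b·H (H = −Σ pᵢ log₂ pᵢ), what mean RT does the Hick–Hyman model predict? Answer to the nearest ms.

407 ms

Entropy contributions −pᵢ log₂ pᵢ: 0.3322, 0.4230, 0.5053, 0.5000, 0.4877; sum H = 2.2482 bits.
RT = a + bH = 250 + 70·2.2482 = 407.37 ms.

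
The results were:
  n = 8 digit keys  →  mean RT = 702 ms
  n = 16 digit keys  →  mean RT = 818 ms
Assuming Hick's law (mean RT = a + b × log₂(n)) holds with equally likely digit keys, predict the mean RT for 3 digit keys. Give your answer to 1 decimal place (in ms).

537.9 ms

Fit slope and intercept:
  b = (818 − 702) / (log₂ 16 − log₂ 8) = 116 / (4 − 3) = 116.000 ms/bit
  a = 702 − 116.000 × 3 = 354.000 ms
Then RT(3) = 354.000 + 116.000 × log₂ 3 = 354.000 + 116.000 × 1.5850 ≈ 537.856 ms.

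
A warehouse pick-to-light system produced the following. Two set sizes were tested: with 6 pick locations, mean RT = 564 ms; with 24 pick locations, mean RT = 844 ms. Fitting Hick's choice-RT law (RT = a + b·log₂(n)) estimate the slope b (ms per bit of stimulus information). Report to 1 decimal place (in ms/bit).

Slope: b = (844 − 564) / (log₂ 24 − log₂ 6) = 280/2.0000 = 140.000 ms/bit.

140.0 ms/bit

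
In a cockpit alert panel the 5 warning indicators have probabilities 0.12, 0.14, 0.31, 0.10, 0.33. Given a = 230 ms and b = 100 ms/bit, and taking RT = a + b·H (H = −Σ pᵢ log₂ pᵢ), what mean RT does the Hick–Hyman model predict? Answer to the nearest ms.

H = 0.12·log₂(1/0.12) + 0.14·log₂(1/0.14) + 0.31·log₂(1/0.31) + 0.10·log₂(1/0.10) + 0.33·log₂(1/0.33) = 2.1480 bits.
RT = 230 + 100 × 2.1480 = 444.80 ms.

445 ms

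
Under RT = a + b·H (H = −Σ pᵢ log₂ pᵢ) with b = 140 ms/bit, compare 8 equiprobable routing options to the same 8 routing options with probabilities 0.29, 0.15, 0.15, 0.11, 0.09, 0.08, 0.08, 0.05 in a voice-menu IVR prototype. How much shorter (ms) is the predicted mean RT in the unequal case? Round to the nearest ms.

28 ms

The RT saving is b·ΔH. Equiprobable H₀ = log₂(8) = 3.0000 bits; with the given probabilities H = 2.8010 bits.
b·(H₀ − H) = 140 × (3.0000 − 2.8010) = 27.85 ms.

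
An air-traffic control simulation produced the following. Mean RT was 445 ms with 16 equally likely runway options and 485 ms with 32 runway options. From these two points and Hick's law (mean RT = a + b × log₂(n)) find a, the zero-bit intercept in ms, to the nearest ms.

Slope: b = (485 − 445) / (log₂ 32 − log₂ 16) = 40/1.0000 = 40 ms/bit.
Intercept: a = 445 − 40·log₂(16) = 285.000 ms.

285 ms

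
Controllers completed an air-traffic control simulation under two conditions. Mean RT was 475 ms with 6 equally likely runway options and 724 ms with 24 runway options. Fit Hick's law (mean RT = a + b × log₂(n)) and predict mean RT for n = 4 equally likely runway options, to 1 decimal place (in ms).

Fit slope and intercept:
  b = (724 − 475) / (log₂ 24 − log₂ 6) = 249 / (4.5850 − 2.5850) = 124.500 ms/bit
  a = 475 − 124.500 × 2.5850 = 153.172 ms
Then RT(4) = 153.172 + 124.500 × log₂ 4 = 153.172 + 124.500 × 2 ≈ 402.172 ms.

402.2 ms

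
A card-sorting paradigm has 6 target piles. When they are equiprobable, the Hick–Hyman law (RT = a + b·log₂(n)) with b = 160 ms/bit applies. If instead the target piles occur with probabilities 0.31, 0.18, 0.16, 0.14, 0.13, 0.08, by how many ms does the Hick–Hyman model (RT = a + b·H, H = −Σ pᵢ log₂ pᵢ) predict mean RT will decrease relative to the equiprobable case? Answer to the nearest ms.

19 ms

The RT saving is b·ΔH. Equiprobable H₀ = log₂(6) = 2.5850 bits; with the given probabilities H = 2.4634 bits.
b·(H₀ − H) = 160 × (2.5850 − 2.4634) = 19.45 ms.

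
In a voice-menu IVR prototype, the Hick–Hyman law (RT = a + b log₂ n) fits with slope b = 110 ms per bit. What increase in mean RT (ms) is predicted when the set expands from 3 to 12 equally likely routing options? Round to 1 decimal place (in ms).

220.0 ms

The intercept a cancels: ΔRT = b·(log₂ n₂ − log₂ n₁) = b·log₂(n₂/n₁).
log₂(12) − log₂(3) = log₂(12/3) = log₂(4) = 2.
ΔRT = 110 × 2.0000 = 220.000 ms.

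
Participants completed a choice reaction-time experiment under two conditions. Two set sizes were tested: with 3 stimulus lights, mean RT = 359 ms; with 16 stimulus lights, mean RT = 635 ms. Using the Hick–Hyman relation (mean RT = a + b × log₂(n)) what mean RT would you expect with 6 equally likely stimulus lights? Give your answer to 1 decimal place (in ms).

473.3 ms

RT is linear in log₂ n, so two points fix the line:
  b = (635 − 359) / (log₂ 16 − log₂ 3) = 276 / (4 − 1.5850) = 114.284 ms/bit
  a = 359 − 114.284 × 1.5850 = 177.864 ms
Then RT(6) = 177.864 + 114.284 × log₂ 6 = 177.864 + 114.284 × 2.5850 ≈ 473.284 ms.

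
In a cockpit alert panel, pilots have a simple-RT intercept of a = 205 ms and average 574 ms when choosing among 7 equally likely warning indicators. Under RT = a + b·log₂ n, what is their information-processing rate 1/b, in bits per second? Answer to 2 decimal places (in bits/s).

7.61 bits/s

Choice component = 574 − 205 = 369 ms over log₂(7) = 2.8074 bits.
b = 369 / 2.8074 = 131.440 ms/bit, so 1/b = 7.608 bits/s.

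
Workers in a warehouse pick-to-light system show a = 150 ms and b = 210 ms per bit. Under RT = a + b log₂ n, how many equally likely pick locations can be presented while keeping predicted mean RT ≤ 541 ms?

Set 150 + 210·log₂ n ≤ 541 → log₂ n ≤ (541 − 150)/210 = 1.8619.
So n ≤ 2^1.8619 = 3.635; the largest integer n is 3.

3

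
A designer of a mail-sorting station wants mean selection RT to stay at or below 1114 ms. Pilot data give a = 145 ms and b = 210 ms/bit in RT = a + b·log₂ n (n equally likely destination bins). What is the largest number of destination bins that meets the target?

Set 145 + 210·log₂ n ≤ 1114 → log₂ n ≤ (1114 − 145)/210 = 4.6143.
So n ≤ 2^4.6143 = 24.493; the largest integer n is 24.

24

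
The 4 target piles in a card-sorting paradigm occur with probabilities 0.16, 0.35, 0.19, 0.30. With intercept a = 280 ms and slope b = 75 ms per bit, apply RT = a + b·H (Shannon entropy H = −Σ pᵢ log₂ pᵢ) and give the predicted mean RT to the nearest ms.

Entropy contributions −pᵢ log₂ pᵢ: 0.4230, 0.5301, 0.4552, 0.5211; sum H = 1.9294 bits.
RT = a + bH = 280 + 75·1.9294 = 424.71 ms.

425 ms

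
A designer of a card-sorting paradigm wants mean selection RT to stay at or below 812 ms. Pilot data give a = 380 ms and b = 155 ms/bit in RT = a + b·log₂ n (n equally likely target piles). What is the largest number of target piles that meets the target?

155·log₂ n ≤ 812 − 380 = 432, giving log₂ n ≤ 2.7871 and n ≤ 6.902. The largest whole number is 6.

6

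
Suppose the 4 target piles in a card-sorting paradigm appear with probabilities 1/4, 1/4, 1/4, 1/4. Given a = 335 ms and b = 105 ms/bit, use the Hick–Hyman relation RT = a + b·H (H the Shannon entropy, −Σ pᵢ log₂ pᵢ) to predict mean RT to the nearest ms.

H = −Σ pᵢ log₂ pᵢ = 0.25·2 + 0.25·2 + 0.25·2 + 0.25·2 = 2.000 bits.
RT = 335 + 105 × 2.000 = 545.00 ms.

545 ms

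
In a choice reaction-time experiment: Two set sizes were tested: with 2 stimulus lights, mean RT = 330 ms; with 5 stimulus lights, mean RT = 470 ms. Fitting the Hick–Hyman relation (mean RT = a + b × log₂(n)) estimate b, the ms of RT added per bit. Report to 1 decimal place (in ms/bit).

Slope: b = (470 − 330) / (log₂ 5 − log₂ 2) = 140/1.3219 = 105.906 ms/bit.

105.9 ms/bit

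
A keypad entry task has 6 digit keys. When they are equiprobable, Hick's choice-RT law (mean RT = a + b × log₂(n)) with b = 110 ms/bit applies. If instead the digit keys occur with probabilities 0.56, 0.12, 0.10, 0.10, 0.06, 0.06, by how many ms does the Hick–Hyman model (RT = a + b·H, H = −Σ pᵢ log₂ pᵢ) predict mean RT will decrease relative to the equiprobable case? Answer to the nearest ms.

66 ms

The RT saving is b·ΔH. Equiprobable H₀ = log₂(6) = 2.5850 bits; with the given probabilities H = 1.9870 bits.
b·(H₀ − H) = 110 × (2.5850 − 1.9870) = 65.78 ms.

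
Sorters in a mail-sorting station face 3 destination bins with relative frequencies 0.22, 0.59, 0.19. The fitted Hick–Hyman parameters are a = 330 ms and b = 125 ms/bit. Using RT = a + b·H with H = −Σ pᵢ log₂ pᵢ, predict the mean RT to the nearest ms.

503 ms

Entropy contributions −pᵢ log₂ pᵢ: 0.4806, 0.4491, 0.4552; sum H = 1.3849 bits.
RT = a + bH = 330 + 125·1.3849 = 503.11 ms.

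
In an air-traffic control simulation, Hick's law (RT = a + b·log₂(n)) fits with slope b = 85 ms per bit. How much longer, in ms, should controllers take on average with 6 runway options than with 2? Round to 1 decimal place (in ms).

134.7 ms

ΔRT = (a + b log₂ n₂) − (a + b log₂ n₁) = b·(log₂ n₂ − log₂ n₁).
log₂(6) − log₂(2) = 2.5850 − 1 = 1.5850.
ΔRT = 85 × 1.5850 = 134.722 ms.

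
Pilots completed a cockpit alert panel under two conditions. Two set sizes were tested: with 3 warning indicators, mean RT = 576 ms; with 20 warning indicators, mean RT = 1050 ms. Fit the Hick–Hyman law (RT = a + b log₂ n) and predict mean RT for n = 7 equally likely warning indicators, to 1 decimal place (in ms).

787.7 ms

Solve the two-equation system in a and b:
  b = (1050 − 576) / (log₂ 20 − log₂ 3) = 474 / (4.3219 − 1.5850) = 173.184 ms/bit
  a = 576 − 173.184 × 1.5850 = 301.509 ms
Then RT(7) = 301.509 + 173.184 × log₂ 7 = 301.509 + 173.184 × 2.8074 ≈ 787.699 ms.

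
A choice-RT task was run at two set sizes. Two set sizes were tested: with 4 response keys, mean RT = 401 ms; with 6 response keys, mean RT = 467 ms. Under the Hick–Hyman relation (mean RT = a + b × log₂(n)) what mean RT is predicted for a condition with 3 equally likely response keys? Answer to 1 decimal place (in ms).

With log₂ n on the abscissa the relation is linear; from the two conditions:
  b = (467 − 401) / (log₂ 6 − log₂ 4) = 66 / (2.5850 − 2) = 112.828 ms/bit
  a = 401 − 112.828 × 2 = 175.345 ms
Then RT(3) = 175.345 + 112.828 × log₂ 3 = 175.345 + 112.828 × 1.5850 ≈ 354.172 ms.

354.2 ms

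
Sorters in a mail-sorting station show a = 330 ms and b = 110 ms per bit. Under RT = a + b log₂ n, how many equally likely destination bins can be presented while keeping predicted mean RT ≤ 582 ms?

4

Set 330 + 110·log₂ n ≤ 582 → log₂ n ≤ (582 − 330)/110 = 2.2909.
So n ≤ 2^2.2909 = 4.894; the largest integer n is 4.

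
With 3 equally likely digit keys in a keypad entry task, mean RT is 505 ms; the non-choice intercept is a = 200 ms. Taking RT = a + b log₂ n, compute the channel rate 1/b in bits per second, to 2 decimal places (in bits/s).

b = (505 − 200)/log₂ 3 = 305/1.5850 = 192.434 ms per bit = 0.19243 s/bit; the reciprocal is 5.197 bits/s.

5.20 bits/s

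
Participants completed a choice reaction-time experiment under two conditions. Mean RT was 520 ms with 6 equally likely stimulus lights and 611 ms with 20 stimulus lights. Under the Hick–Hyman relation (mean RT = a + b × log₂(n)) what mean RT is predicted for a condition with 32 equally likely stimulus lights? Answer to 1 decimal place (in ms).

646.5 ms

Fit slope and intercept:
  b = (611 − 520) / (log₂ 20 − log₂ 6) = 91 / (4.3219 − 2.5850) = 52.390 ms/bit
  a = 520 − 52.390 × 2.5850 = 384.573 ms
Then RT(32) = 384.573 + 52.390 × log₂ 32 = 384.573 + 52.390 × 5 ≈ 646.524 ms.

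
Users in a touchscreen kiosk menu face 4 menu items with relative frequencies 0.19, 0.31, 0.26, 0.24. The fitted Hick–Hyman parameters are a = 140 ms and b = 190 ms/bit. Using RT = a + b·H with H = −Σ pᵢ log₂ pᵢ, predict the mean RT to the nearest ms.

Entropy contributions −pᵢ log₂ pᵢ: 0.4552, 0.5238, 0.5053, 0.4941; sum H = 1.9784 bits.
RT = a + bH = 140 + 190·1.9784 = 515.90 ms.

516 ms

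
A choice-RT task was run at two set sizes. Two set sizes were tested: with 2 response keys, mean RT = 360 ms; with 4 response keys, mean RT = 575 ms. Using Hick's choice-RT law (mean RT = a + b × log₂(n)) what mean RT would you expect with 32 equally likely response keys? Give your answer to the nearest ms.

1220 ms

Fit slope and intercept:
  b = (575 − 360) / (log₂ 4 − log₂ 2) = 215 / (2 − 1) = 215 ms/bit
  a = 360 − 215 × 1 = 145 ms
Then RT(32) = 145 + 215 × log₂ 32 = 145 + 215 × 5 ≈ 1220.000 ms.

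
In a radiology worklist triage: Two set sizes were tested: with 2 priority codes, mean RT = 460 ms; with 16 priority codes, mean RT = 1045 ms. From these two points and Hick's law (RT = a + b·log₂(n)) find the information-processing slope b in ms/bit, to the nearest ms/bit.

195 ms/bit

Slope: b = (1045 − 460) / (log₂ 16 − log₂ 2) = 585/3.0000 = 195 ms/bit.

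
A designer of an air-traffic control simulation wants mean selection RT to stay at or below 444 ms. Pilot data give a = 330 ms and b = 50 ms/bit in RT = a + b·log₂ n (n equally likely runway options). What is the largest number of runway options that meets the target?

Information budget: (444 − 330)/50 = 2.2800 bits, so n ≤ 2^2.2800 = 4.857 → at most 4.

4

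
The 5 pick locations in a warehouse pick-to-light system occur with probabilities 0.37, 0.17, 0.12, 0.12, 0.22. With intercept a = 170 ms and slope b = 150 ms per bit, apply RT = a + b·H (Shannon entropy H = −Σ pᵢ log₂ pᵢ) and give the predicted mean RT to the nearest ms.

Entropy contributions −pᵢ log₂ pᵢ: 0.5307, 0.4346, 0.3671, 0.3671, 0.4806; sum H = 2.1800 bits.
RT = a + bH = 170 + 150·2.1800 = 497.00 ms.

497 ms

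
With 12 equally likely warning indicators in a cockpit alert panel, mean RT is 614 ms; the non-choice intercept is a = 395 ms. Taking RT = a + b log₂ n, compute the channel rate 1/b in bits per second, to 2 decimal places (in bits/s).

16.37 bits/s

b = (614 − 395)/log₂ 12 = 219/3.5850 = 61.089 ms per bit = 0.06109 s/bit; the reciprocal is 16.370 bits/s.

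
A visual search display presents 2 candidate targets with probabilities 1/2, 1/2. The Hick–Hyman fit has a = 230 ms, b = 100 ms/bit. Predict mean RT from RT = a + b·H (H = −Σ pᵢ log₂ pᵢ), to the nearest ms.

330 ms

H = −Σ pᵢ log₂ pᵢ = 0.5·1 + 0.5·1 = 1.000 bits.
RT = 230 + 100 × 1.000 = 330.00 ms.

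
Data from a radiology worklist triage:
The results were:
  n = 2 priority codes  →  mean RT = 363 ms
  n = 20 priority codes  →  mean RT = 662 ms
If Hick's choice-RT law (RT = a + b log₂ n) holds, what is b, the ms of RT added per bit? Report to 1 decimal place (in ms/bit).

The slope on a log₂ axis is (662 − 363) / (4.3219 − 1) = 90.008 ms/bit.

90.0 ms/bit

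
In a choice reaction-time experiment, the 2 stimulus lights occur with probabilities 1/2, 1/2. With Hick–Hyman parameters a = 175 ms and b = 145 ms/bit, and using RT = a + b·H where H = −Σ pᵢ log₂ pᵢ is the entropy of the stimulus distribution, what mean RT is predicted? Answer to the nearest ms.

320 ms

Each term −pᵢ log₂ pᵢ: 0.5·1 + 0.5·1; summed, H = 1.000 bits.
Mean RT = a + bH = 175 + 145·1.000 = 320.00 ms.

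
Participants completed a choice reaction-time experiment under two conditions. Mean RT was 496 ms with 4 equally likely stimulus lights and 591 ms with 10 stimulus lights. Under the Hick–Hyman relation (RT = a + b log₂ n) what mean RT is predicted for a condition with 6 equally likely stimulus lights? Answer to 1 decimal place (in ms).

Solve the two-equation system in a and b:
  b = (591 − 496) / (log₂ 10 − log₂ 4) = 95 / (3.3219 − 2) = 71.865 ms/bit
  a = 496 − 71.865 × 2 = 352.271 ms
Then RT(6) = 352.271 + 71.865 × log₂ 6 = 352.271 + 71.865 × 2.5850 ≈ 538.038 ms.

538.0 ms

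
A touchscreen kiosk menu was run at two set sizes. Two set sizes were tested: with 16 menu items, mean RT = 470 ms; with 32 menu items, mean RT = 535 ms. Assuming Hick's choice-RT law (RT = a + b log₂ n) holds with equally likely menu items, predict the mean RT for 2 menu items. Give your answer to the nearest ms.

275 ms

With log₂ n on the abscissa the relation is linear; from the two conditions:
  b = (535 − 470) / (log₂ 32 − log₂ 16) = 65 / (5 − 4) = 65 ms/bit
  a = 470 − 65 × 4 = 210 ms
Then RT(2) = 210 + 65 × log₂ 2 = 210 + 65 × 1 ≈ 275.000 ms.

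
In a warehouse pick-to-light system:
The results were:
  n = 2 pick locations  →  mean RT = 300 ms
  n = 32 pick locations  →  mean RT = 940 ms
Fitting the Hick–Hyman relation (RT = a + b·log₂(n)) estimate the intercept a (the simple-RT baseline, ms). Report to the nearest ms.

140 ms

Slope: b = (940 − 300) / (log₂ 32 − log₂ 2) = 640/4.0000 = 160 ms/bit.
Intercept: a = 300 − 160·log₂(2) = 140.000 ms.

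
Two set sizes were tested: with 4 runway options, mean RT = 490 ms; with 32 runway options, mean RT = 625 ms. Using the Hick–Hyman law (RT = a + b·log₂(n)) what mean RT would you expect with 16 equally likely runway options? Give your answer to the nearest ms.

Fit slope and intercept:
  b = (625 − 490) / (log₂ 32 − log₂ 4) = 135 / (5 − 2) = 45 ms/bit
  a = 490 − 45 × 2 = 400 ms
Then RT(16) = 400 + 45 × log₂ 16 = 400 + 45 × 4 ≈ 580.000 ms.

580 ms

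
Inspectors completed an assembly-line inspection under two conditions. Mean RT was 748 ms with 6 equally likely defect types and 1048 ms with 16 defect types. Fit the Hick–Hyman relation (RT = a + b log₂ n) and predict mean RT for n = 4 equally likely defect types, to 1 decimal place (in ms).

624.0 ms

Fit slope and intercept:
  b = (1048 − 748) / (log₂ 16 − log₂ 6) = 300 / (4 − 2.5850) = 212.009 ms/bit
  a = 748 − 212.009 × 2.5850 = 199.966 ms
Then RT(4) = 199.966 + 212.009 × log₂ 4 = 199.966 + 212.009 × 2 ≈ 623.983 ms.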